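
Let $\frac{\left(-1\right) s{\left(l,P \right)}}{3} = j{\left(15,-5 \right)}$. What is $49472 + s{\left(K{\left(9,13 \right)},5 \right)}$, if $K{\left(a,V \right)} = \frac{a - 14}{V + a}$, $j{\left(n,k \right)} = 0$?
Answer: $49472$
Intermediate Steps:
$K{\left(a,V \right)} = \frac{-14 + a}{V + a}$
$s{\left(l,P \right)} = 0$ ($s{\left(l,P \right)} = \left(-3\right) 0 = 0$)
$49472 + s{\left(K{\left(9,13 \right)},5 \right)} = 49472 + 0 = 49472$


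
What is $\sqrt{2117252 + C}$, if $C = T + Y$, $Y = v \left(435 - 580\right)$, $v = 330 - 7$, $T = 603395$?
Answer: $2 \sqrt{668453} \approx 1635.2$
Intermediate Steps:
$v = 323$
$Y = -46835$ ($Y = 323 \left(435 - 580\right) = 323 \left(-145\right) = -46835$)
$C = 556560$ ($C = 603395 - 46835 = 556560$)
$\sqrt{2117252 + C} = \sqrt{2117252 + 556560} = \sqrt{2673812} = 2 \sqrt{668453}$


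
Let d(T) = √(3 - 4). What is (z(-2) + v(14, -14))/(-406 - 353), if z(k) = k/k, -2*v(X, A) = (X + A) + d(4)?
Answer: -1/759 + I/1518 ≈ -0.0013175 + 0.00065876*I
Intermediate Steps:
d(T) = I (d(T) = √(-1) = I)
v(X, A) = -I/2 - A/2 - X/2 (v(X, A) = -((X + A) + I)/2 = -((A + X) + I)/2 = -(I + A + X)/2 = -I/2 - A/2 - X/2)
z(k) = 1
(z(-2) + v(14, -14))/(-406 - 353) = (1 + (-I/2 - ½*(-14) - ½*14))/(-406 - 353) = (1 + (-I/2 + 7 - 7))/(-759) = (1 - I/2)*(-1/759) = -1/759 + I/1518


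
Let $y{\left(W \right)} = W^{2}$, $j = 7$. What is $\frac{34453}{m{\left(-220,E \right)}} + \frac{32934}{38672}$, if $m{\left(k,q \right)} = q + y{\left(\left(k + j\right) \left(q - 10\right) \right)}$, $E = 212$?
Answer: $\frac{1905311501119}{2237219779148} \approx 0.85164$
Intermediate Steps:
$m{\left(k,q \right)} = q + \left(-10 + q\right)^{2} \left(7 + k\right)^{2}$ ($m{\left(k,q \right)} = q + \left(\left(k + 7\right) \left(q - 10\right)\right)^{2} = q + \left(\left(7 + k\right) \left(-10 + q\right)\right)^{2} = q + \left(\left(-10 + q\right) \left(7 + k\right)\right)^{2} = q + \left(-10 + q\right)^{2} \left(7 + k\right)^{2}$)
$\frac{34453}{m{\left(-220,E \right)}} + \frac{32934}{38672} = \frac{34453}{212 + \left(-70 - -2200 + 7 \cdot 212 - 46640\right)^{2}} + \frac{32934}{38672} = \frac{34453}{212 + \left(-70 + 2200 + 1484 - 46640\right)^{2}} + 32934 \cdot \frac{1}{38672} = \frac{34453}{212 + \left(-43026\right)^{2}} + \frac{16467}{19336} = \frac{34453}{212 + 1851236676} + \frac{16467}{19336} = \frac{34453}{1851236888} + \frac{16467}{19336} = \frac{1905311501119}{2237219779148}$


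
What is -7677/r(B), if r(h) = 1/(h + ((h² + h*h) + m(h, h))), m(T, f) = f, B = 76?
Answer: -89851608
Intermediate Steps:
r(h) = 1/(2*h + 2*h²) (r(h) = 1/(h + ((h² + h*h) + h)) = 1/(h + ((h² + h²) + h)) = 1/(h + (2*h² + h)) = 1/(h + (h + 2*h²)) = 1/(2*h + 2*h²))
-7677/r(B) = -7677/((½)/(76*(1 + 76))) = -7677/((½)*(1/76)/77) = -7677/((½)*(1/76)*(1/77)) = -7677/1/11704 = -7677*11704 = -89851608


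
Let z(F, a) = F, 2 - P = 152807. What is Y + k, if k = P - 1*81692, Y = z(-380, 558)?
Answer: -234877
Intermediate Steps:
P = -152805 (P = 2 - 1*152807 = 2 - 152807 = -152805)
Y = -380
k = -234497 (k = -152805 - 1*81692 = -152805 - 81692 = -234497)
Y + k = -380 - 234497 = -234877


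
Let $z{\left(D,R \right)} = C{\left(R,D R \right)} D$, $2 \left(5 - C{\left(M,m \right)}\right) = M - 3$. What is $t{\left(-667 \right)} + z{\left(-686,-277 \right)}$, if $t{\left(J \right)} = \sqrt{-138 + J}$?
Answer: $-99470 + i \sqrt{805} \approx -99470.0 + 28.373 i$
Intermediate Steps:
$C{\left(M,m \right)} = \frac{13}{2} - \frac{M}{2}$ ($C{\left(M,m \right)} = 5 - \frac{M - 3}{2} = 5 - \frac{-3 + M}{2} = 5 - \left(- \frac{3}{2} + \frac{M}{2}\right) = \frac{13}{2} - \frac{M}{2}$)
$z{\left(D,R \right)} = D \left(\frac{13}{2} - \frac{R}{2}\right)$ ($z{\left(D,R \right)} = \left(\frac{13}{2} - \frac{R}{2}\right) D = D \left(\frac{13}{2} - \frac{R}{2}\right)$)
$t{\left(-667 \right)} + z{\left(-686,-277 \right)} = \sqrt{-138 - 667} + \frac{1}{2} \left(-686\right) \left(13 - -277\right) = \sqrt{-805} + \frac{1}{2} \left(-686\right) \left(13 + 277\right) = i \sqrt{805} + \frac{1}{2} \left(-686\right) 290 = i \sqrt{805} - 99470 = -99470 + i \sqrt{805}$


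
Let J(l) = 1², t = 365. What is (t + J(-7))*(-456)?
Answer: -166896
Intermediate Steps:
J(l) = 1
(t + J(-7))*(-456) = (365 + 1)*(-456) = 366*(-456) = -166896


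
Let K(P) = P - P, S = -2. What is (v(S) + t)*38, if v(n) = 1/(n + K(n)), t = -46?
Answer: -1767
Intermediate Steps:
K(P) = 0
v(n) = 1/n (v(n) = 1/(n + 0) = 1/n)
(v(S) + t)*38 = (1/(-2) - 46)*38 = (-½ - 46)*38 = -93/2*38 = -1767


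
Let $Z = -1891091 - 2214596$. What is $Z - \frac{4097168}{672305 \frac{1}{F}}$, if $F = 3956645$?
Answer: $- \frac{88238665953}{3127} \approx -2.8218 \cdot 10^{7}$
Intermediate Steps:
$Z = -4105687$
$Z - \frac{4097168}{672305 \frac{1}{F}} = -4105687 - \frac{4097168}{672305 \cdot \frac{1}{3956645}} = -4105687 - \frac{4097168}{\frac{3127}{18403}} = -4105687 - \frac{75400182704}{3127} = - \frac{88238665953}{3127}$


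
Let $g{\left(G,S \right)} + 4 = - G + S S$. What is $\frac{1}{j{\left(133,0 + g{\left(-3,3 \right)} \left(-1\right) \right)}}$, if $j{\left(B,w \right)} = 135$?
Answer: $\frac{1}{135} \approx 0.0074074$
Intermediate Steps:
$g{\left(G,S \right)} = -4 + S^{2} - G$ ($g{\left(G,S \right)} = -4 - \left(G - S S\right) = -4 - \left(G - S^{2}\right) = -4 + S^{2} - G$)
$\frac{1}{j{\left(133,0 + g{\left(-3,3 \right)} \left(-1\right) \right)}} = \frac{1}{135}$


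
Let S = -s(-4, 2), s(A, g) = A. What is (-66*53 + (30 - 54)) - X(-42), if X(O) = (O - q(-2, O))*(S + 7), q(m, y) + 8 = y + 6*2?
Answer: -3478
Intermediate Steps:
S = 4 (S = -1*(-4) = 4)
q(m, y) = 4 + y (q(m, y) = -8 + (y + 6*2) = -8 + (y + 12) = -8 + (12 + y) = 4 + y)
X(O) = -44 (X(O) = (O - (4 + O))*(4 + 7) = (O + (-4 - O))*11 = -4*11 = -44)
(-66*53 + (30 - 54)) - X(-42) = (-66*53 + (30 - 54)) - 1*(-44) = (-3498 - 24) + 44 = -3522 + 44 = -3478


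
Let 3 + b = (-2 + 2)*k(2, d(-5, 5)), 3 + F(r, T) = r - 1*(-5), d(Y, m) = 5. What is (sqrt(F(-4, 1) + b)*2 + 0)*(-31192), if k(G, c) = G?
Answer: -62384*I*sqrt(5) ≈ -1.3949e+5*I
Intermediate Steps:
F(r, T) = 2 + r (F(r, T) = -3 + (r - 1*(-5)) = -3 + (r + 5) = -3 + (5 + r) = 2 + r)
b = -3 (b = -3 + (-2 + 2)*2 = -3 + 0*2 = -3 + 0 = -3)
(sqrt(F(-4, 1) + b)*2 + 0)*(-31192) = (sqrt((2 - 4) - 3)*2 + 0)*(-31192) = (sqrt(-2 - 3)*2 + 0)*(-31192) = (sqrt(-5)*2 + 0)*(-31192) = ((I*sqrt(5))*2 + 0)*(-31192) = (2*I*sqrt(5) + 0)*(-31192) = (2*I*sqrt(5))*(-31192) = -62384*I*sqrt(5)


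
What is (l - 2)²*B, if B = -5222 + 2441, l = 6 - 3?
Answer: -2781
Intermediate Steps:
l = 3 (l = 6 - 1*3 = 6 - 3 = 3)
B = -2781
(l - 2)²*B = (3 - 2)²*(-2781) = 1²*(-2781) = 1*(-2781) = -2781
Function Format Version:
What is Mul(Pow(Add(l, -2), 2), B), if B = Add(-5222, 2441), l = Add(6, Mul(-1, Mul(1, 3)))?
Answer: -2781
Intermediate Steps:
l = 3 (l = Add(6, Mul(-1, 3)) = Add(6, -3) = 3)
B = -2781
Mul(Pow(Add(l, -2), 2), B) = Mul(Pow(Add(3, -2), 2), -2781) = Mul(Pow(1, 2), -2781) = Mul(1, -2781) = -2781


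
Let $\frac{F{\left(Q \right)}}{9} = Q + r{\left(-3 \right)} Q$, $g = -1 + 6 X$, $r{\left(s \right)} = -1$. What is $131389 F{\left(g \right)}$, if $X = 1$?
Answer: $0$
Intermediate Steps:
$g = 5$ ($g = -1 + 6 \cdot 1 = -1 + 6 = 5$)
$F{\left(Q \right)} = 0$ ($F{\left(Q \right)} = 9 \left(Q - Q\right) = 9 \cdot 0 = 0$)
$131389 F{\left(g \right)} = 131389 \cdot 0 = 0$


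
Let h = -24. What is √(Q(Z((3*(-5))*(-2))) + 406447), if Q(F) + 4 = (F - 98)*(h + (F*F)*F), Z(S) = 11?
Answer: 9*√3614 ≈ 541.05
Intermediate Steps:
Q(F) = -4 + (-98 + F)*(-24 + F³) (Q(F) = -4 + (F - 98)*(-24 + (F*F)*F) = -4 + (-98 + F)*(-24 + F²*F) = -4 + (-98 + F)*(-24 + F³))
√(Q(Z((3*(-5))*(-2))) + 406447) = √((2348 + 11⁴ - 98*11³ - 24*11) + 406447) = √((2348 + 14641 - 98*1331 - 264) + 406447) = √((2348 + 14641 - 130438 - 264) + 406447) = √(-113713 + 406447) = √292734 = 9*√3614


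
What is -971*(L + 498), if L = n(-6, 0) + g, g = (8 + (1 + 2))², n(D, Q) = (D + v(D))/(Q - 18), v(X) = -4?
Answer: -5414296/9 ≈ -6.0159e+5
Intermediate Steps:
n(D, Q) = (-4 + D)/(-18 + Q) (n(D, Q) = (D - 4)/(Q - 18) = (-4 + D)/(-18 + Q))
g = 121 (g = (8 + 3)² = 11² = 121)
L = 1094/9 (L = (-4 - 6)/(-18 + 0) + 121 = -10/(-18) + 121 = -1/18*(-10) + 121 = 5/9 + 121 = 1094/9 ≈ 121.56)
-971*(L + 498) = -971*(1094/9 + 498) = -971*5576/9 = -5414296/9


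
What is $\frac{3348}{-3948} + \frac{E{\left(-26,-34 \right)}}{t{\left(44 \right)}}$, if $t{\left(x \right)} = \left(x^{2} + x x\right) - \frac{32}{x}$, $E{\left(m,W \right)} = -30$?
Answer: $- \frac{5994753}{7005068} \approx -0.85577$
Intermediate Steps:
$t{\left(x \right)} = - \frac{32}{x} + 2 x^{2}$ ($t{\left(x \right)} = \left(x^{2} + x^{2}\right) - \frac{32}{x} = 2 x^{2} - \frac{32}{x} = - \frac{32}{x} + 2 x^{2}$)
$\frac{3348}{-3948} + \frac{E{\left(-26,-34 \right)}}{t{\left(44 \right)}} = \frac{3348}{-3948} - \frac{30}{2 \cdot \frac{1}{44} \left(-16 + 44^{3}\right)} = 3348 \left(- \frac{1}{3948}\right) - \frac{30}{2 \cdot \frac{1}{44} \left(-16 + 85184\right)} = - \frac{279}{329} - \frac{30}{2 \cdot \frac{1}{44} \cdot 85168} = - \frac{279}{329} - \frac{30}{\frac{42584}{11}} = - \frac{279}{329} - \frac{165}{21292} = - \frac{5994753}{7005068}$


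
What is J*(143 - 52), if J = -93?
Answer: -8463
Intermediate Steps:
J*(143 - 52) = -93*(143 - 52) = -93*91 = -8463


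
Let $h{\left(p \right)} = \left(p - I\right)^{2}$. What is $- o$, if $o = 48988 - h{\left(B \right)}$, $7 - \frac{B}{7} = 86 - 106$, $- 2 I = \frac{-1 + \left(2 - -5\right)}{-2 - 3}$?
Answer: $- \frac{337336}{25} \approx -13493.0$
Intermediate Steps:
$I = \frac{3}{5}$ ($I = - \frac{\left(-1 + \left(2 - -5\right)\right) \frac{1}{-2 - 3}}{2} = - \frac{\left(-1 + \left(2 + 5\right)\right) \frac{1}{-5}}{2} = - \frac{\left(-1 + 7\right) \left(- \frac{1}{5}\right)}{2} = - \frac{6 \left(- \frac{1}{5}\right)}{2} = \left(- \frac{1}{2}\right) \left(- \frac{6}{5}\right) = \frac{3}{5} \approx 0.6$)
$B = 189$ ($B = 49 - 7 \left(86 - 106\right) = 49 - -140 = 49 + 140 = 189$)
$h{\left(p \right)} = \left(- \frac{3}{5} + p\right)^{2}$ ($h{\left(p \right)} = \left(p - \frac{3}{5}\right)^{2} = \left(- \frac{3}{5} + p\right)^{2}$)
$o = \frac{337336}{25}$ ($o = 48988 - \frac{\left(-3 + 5 \cdot 189\right)^{2}}{25} = 48988 - \frac{\left(-3 + 945\right)^{2}}{25} = 48988 - \frac{942^{2}}{25} = 48988 - \frac{1}{25} \cdot 887364 = 48988 - \frac{887364}{25} = \frac{337336}{25} \approx 13493.0$)
$- o = \left(-1\right) \frac{337336}{25} = - \frac{337336}{25}$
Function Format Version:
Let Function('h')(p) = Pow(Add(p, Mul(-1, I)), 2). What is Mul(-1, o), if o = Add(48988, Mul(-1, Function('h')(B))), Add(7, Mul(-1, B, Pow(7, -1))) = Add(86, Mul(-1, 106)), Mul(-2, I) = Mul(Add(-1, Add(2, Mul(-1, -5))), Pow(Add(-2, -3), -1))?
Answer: Rational(-337336, 25) ≈ -13493.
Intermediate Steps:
I = Rational(3, 5) (I = Mul(Rational(-1, 2), Mul(Add(-1, Add(2, Mul(-1, -5))), Pow(Add(-2, -3), -1))) = Mul(Rational(-1, 2), Mul(Add(-1, Add(2, 5)), Pow(-5, -1))) = Mul(Rational(-1, 2), Mul(Add(-1, 7), Rational(-1, 5))) = Mul(Rational(-1, 2), Mul(6, Rational(-1, 5))) = Mul(Rational(-1, 2), Rational(-6, 5)) = Rational(3, 5) ≈ 0.60000)
B = 189 (B = Add(49, Mul(-7, Add(86, Mul(-1, 106)))) = Add(49, Mul(-7, Add(86, -106))) = Add(49, Mul(-7, -20)) = Add(49, 140) = 189)
Function('h')(p) = Pow(Add(Rational(-3, 5), p), 2) (Function('h')(p) = Pow(Add(p, Mul(-1, Rational(3, 5))), 2) = Pow(Add(p, Rational(-3, 5)), 2) = Pow(Add(Rational(-3, 5), p), 2))
o = Rational(337336, 25) (o = Add(48988, Mul(-1, Mul(Rational(1, 25), Pow(Add(-3, Mul(5, 189)), 2)))) = Add(48988, Mul(-1, Mul(Rational(1, 25), Pow(Add(-3, 945), 2)))) = Add(48988, Mul(-1, Mul(Rational(1, 25), Pow(942, 2)))) = Add(48988, Mul(-1, Mul(Rational(1, 25), 887364))) = Add(48988, Mul(-1, Rational(887364, 25))) = Add(48988, Rational(-887364, 25)) = Rational(337336, 25) ≈ 13493.)
Mul(-1, o) = Mul(-1, Rational(337336, 25)) = Rational(-337336, 25)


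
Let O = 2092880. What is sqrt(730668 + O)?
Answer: 2*sqrt(705887) ≈ 1680.3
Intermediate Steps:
sqrt(730668 + O) = sqrt(730668 + 2092880) = sqrt(2823548) = 2*sqrt(705887)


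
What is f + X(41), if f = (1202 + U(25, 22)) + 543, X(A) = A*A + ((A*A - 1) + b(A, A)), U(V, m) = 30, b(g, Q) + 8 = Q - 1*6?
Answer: 5163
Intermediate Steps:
b(g, Q) = -14 + Q (b(g, Q) = -8 + (Q - 1*6) = -8 + (Q - 6) = -8 + (-6 + Q) = -14 + Q)
X(A) = -15 + A + 2*A² (X(A) = A*A + ((A*A - 1) + (-14 + A)) = A² + ((A² - 1) + (-14 + A)) = A² + ((-1 + A²) + (-14 + A)) = A² + (-15 + A + A²) = -15 + A + 2*A²)
f = 1775 (f = (1202 + 30) + 543 = 1232 + 543 = 1775)
f + X(41) = 1775 + (-15 + 41 + 2*41²) = 1775 + (-15 + 41 + 2*1681) = 1775 + (-15 + 41 + 3362) = 1775 + 3388 = 5163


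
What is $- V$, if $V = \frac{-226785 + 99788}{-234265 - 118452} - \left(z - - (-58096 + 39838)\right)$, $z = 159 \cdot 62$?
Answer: $- \frac{2962949797}{352717} \approx -8400.4$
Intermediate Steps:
$z = 9858$
$V = \frac{2962949797}{352717}$ ($V = \frac{-226785 + 99788}{-234265 - 118452} - \left(9858 - - (-58096 + 39838)\right) = - \frac{126997}{-352717} - \left(9858 - \left(-1\right) \left(-18258\right)\right) = \left(-126997\right) \left(- \frac{1}{352717}\right) - \left(9858 - 18258\right) = \frac{126997}{352717} - \left(9858 - 18258\right) = \frac{126997}{352717} - -8400 = \frac{126997}{352717} + 8400 = \frac{2962949797}{352717} \approx 8400.4$)
$- V = \left(-1\right) \frac{2962949797}{352717} = - \frac{2962949797}{352717}$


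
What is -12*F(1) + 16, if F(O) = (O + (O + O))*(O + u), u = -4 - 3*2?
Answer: 340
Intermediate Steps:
u = -10 (u = -4 - 6 = -10)
F(O) = 3*O*(-10 + O) (F(O) = (O + (O + O))*(O - 10) = (O + 2*O)*(-10 + O) = (3*O)*(-10 + O) = 3*O*(-10 + O))
-12*F(1) + 16 = -36*(-10 + 1) + 16 = -36*(-9) + 16 = -12*(-27) + 16 = 324 + 16 = 340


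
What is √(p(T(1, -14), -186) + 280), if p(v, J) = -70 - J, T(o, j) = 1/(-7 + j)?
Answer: 6*√11 ≈ 19.900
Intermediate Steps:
√(p(T(1, -14), -186) + 280) = √((-70 - 1*(-186)) + 280) = √((-70 + 186) + 280) = √(116 + 280) = √396 = 6*√11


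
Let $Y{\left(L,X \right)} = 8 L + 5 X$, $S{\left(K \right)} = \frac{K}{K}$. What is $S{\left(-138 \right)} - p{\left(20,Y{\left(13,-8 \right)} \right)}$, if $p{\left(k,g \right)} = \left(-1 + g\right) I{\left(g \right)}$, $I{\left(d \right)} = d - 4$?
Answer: $-3779$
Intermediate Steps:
$I{\left(d \right)} = -4 + d$ ($I{\left(d \right)} = d - 4 = -4 + d$)
$S{\left(K \right)} = 1$
$Y{\left(L,X \right)} = 5 X + 8 L$
$p{\left(k,g \right)} = \left(-1 + g\right) \left(-4 + g\right)$
$S{\left(-138 \right)} - p{\left(20,Y{\left(13,-8 \right)} \right)} = 1 - \left(-1 + \left(5 \left(-8\right) + 8 \cdot 13\right)\right) \left(-4 + \left(5 \left(-8\right) + 8 \cdot 13\right)\right) = 1 - \left(-1 + \left(-40 + 104\right)\right) \left(-4 + \left(-40 + 104\right)\right) = 1 - \left(-1 + 64\right) \left(-4 + 64\right) = 1 - 63 \cdot 60 = 1 - 3780 = -3779$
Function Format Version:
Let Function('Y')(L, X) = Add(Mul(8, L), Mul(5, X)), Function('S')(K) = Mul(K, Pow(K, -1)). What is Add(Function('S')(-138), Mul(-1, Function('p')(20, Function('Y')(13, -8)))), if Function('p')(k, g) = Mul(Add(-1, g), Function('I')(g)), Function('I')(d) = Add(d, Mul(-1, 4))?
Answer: -3779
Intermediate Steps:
Function('I')(d) = Add(-4, d) (Function('I')(d) = Add(d, -4) = Add(-4, d))
Function('S')(K) = 1
Function('Y')(L, X) = Add(Mul(5, X), Mul(8, L))
Function('p')(k, g) = Mul(Add(-1, g), Add(-4, g))
Add(Function('S')(-138), Mul(-1, Function('p')(20, Function('Y')(13, -8)))) = Add(1, Mul(-1, Mul(Add(-1, Add(Mul(5, -8), Mul(8, 13))), Add(-4, Add(Mul(5, -8), Mul(8, 13)))))) = Add(1, Mul(-1, Mul(Add(-1, Add(-40, 104)), Add(-4, Add(-40, 104))))) = Add(1, Mul(-1, Mul(Add(-1, 64), Add(-4, 64)))) = Add(1, Mul(-1, Mul(63, 60))) = Add(1, Mul(-1, 3780)) = Add(1, -3780) = -3779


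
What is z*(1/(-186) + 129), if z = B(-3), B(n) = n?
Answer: -23993/62 ≈ -386.98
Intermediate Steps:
z = -3
z*(1/(-186) + 129) = -3*(1/(-186) + 129) = -3*(-1/186 + 129) = -3*23993/186 = -23993/62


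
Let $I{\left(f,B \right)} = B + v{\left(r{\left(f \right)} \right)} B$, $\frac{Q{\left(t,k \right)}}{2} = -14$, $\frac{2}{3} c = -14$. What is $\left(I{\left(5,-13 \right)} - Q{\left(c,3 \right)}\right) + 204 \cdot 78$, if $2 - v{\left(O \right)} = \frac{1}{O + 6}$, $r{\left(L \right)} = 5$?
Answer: $\frac{174924}{11} \approx 15902.0$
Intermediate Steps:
$c = -21$ ($c = \frac{3}{2} \left(-14\right) = -21$)
$Q{\left(t,k \right)} = -28$ ($Q{\left(t,k \right)} = 2 \left(-14\right) = -28$)
$v{\left(O \right)} = 2 - \frac{1}{6 + O}$ ($v{\left(O \right)} = 2 - \frac{1}{O + 6} = 2 - \frac{1}{6 + O}$)
$I{\left(f,B \right)} = \frac{32 B}{11}$ ($I{\left(f,B \right)} = B + \frac{11 + 2 \cdot 5}{6 + 5} B = B + \frac{11 + 10}{11} B = B + \frac{1}{11} \cdot 21 B = B + \frac{21 B}{11} = \frac{32 B}{11}$)
$\left(I{\left(5,-13 \right)} - Q{\left(c,3 \right)}\right) + 204 \cdot 78 = \left(\frac{32}{11} \left(-13\right) - -28\right) + 204 \cdot 78 = \left(- \frac{416}{11} + 28\right) + 15912 = - \frac{108}{11} + 15912 = \frac{174924}{11}$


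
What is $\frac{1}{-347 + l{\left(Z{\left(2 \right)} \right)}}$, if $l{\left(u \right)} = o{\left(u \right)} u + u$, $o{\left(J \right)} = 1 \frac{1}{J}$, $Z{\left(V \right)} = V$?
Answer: $- \frac{1}{344} \approx -0.002907$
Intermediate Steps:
$o{\left(J \right)} = \frac{1}{J}$
$l{\left(u \right)} = 1 + u$ ($l{\left(u \right)} = \frac{u}{u} + u = 1 + u$)
$\frac{1}{-347 + l{\left(Z{\left(2 \right)} \right)}} = \frac{1}{-347 + \left(1 + 2\right)} = \frac{1}{-347 + 3} = \frac{1}{-344} = - \frac{1}{344}$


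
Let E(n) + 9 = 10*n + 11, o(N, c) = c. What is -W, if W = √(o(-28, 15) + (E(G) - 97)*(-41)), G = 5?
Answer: -2*√465 ≈ -43.128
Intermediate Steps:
E(n) = 2 + 10*n (E(n) = -9 + (10*n + 11) = -9 + (11 + 10*n) = 2 + 10*n)
W = 2*√465 (W = √(15 + ((2 + 10*5) - 97)*(-41)) = √(15 + ((2 + 50) - 97)*(-41)) = √(15 + (52 - 97)*(-41)) = √(15 - 45*(-41)) = √(15 + 1845) = √1860 = 2*√465 ≈ 43.128)
-W = -2*√465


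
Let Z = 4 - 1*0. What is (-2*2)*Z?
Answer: -16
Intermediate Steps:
Z = 4 (Z = 4 + 0 = 4)
(-2*2)*Z = -2*2*4 = -4*4 = -16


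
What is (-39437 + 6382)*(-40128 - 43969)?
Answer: 2779826335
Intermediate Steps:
(-39437 + 6382)*(-40128 - 43969) = -33055*(-84097) = 2779826335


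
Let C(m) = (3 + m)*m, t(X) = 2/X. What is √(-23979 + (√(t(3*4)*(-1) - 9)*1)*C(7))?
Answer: √(-215811 + 105*I*√330)/3 ≈ 0.68431 + 154.85*I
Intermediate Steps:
C(m) = m*(3 + m)
√(-23979 + (√(t(3*4)*(-1) - 9)*1)*C(7)) = √(-23979 + (√((2/((3*4)))*(-1) - 9)*1)*(7*(3 + 7))) = √(-23979 + (√((2/12)*(-1) - 9)*1)*(7*10)) = √(-23979 + (√((2*(1/12))*(-1) - 9)*1)*70) = √(-23979 + (√((⅙)*(-1) - 9)*1)*70) = √(-23979 + (√(-⅙ - 9)*1)*70) = √(-23979 + (√(-55/6)*1)*70) = √(-23979 + ((I*√330/6)*1)*70) = √(-23979 + (I*√330/6)*70) = √(-23979 + 35*I*√330/3)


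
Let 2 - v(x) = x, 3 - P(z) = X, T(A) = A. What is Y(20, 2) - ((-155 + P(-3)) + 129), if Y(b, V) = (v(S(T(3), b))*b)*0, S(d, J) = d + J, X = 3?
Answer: 26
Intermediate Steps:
S(d, J) = J + d
P(z) = 0 (P(z) = 3 - 1*3 = 3 - 3 = 0)
v(x) = 2 - x
Y(b, V) = 0 (Y(b, V) = ((2 - (b + 3))*b)*0 = ((2 - (3 + b))*b)*0 = ((2 + (-3 - b))*b)*0 = ((-1 - b)*b)*0 = (b*(-1 - b))*0 = 0)
Y(20, 2) - ((-155 + P(-3)) + 129) = 0 - ((-155 + 0) + 129) = 0 - (-155 + 129) = 0 - 1*(-26) = 0 + 26 = 26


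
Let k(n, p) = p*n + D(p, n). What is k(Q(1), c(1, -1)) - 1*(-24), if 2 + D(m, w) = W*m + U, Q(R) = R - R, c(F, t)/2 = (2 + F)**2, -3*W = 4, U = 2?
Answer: 0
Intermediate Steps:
W = -4/3 (W = -1/3*4 = -4/3 ≈ -1.3333)
c(F, t) = 2*(2 + F)**2
Q(R) = 0
D(m, w) = -4*m/3 (D(m, w) = -2 + (-4*m/3 + 2) = -2 + (2 - 4*m/3) = -4*m/3)
k(n, p) = -4*p/3 + n*p (k(n, p) = p*n - 4*p/3 = n*p - 4*p/3 = -4*p/3 + n*p)
k(Q(1), c(1, -1)) - 1*(-24) = (2*(2 + 1)**2)*(-4 + 3*0)/3 - 1*(-24) = (2*3**2)*(-4 + 0)/3 + 24 = (1/3)*(2*9)*(-4) + 24 = (1/3)*18*(-4) + 24 = -24 + 24 = 0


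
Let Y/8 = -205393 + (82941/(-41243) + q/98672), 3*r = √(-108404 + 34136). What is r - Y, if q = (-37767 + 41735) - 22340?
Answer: 417930886182038/254345581 + 2*I*√2063 ≈ 1.6432e+6 + 90.841*I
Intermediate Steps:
r = 2*I*√2063 (r = √(-108404 + 34136)/3 = √(-74268)/3 = (6*I*√2063)/3 = 2*I*√2063 ≈ 90.841*I)
q = -18372 (q = 3968 - 22340 = -18372)
Y = -417930886182038/254345581 (Y = 8*(-205393 + (82941/(-41243) - 18372/98672)) = 8*(-205393 + (82941*(-1/41243) - 18372*1/98672)) = 8*(-205393 + (-82941/41243 - 4593/24668)) = 8*(-205393 - 2235417687/1017382324) = 8*(-208965443091019/1017382324) = -417930886182038/254345581 ≈ -1.6432e+6)
r - Y = 2*I*√2063 - 1*(-417930886182038/254345581) = 2*I*√2063 + 417930886182038/254345581 = 417930886182038/254345581 + 2*I*√2063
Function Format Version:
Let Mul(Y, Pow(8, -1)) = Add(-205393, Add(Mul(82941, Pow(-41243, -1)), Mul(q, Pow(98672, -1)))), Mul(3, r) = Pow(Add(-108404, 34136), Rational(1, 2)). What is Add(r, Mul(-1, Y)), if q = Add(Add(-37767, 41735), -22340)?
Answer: Add(Rational(417930886182038, 254345581), Mul(2, I, Pow(2063, Rational(1, 2)))) ≈ Add(1.6432e+6, Mul(90.841, I))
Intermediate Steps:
r = Mul(2, I, Pow(2063, Rational(1, 2))) (r = Mul(Rational(1, 3), Pow(Add(-108404, 34136), Rational(1, 2))) = Mul(Rational(1, 3), Pow(-74268, Rational(1, 2))) = Mul(Rational(1, 3), Mul(6, I, Pow(2063, Rational(1, 2)))) = Mul(2, I, Pow(2063, Rational(1, 2))) ≈ Mul(90.841, I))
q = -18372 (q = Add(3968, -22340) = -18372)
Y = Rational(-417930886182038, 254345581) (Y = Mul(8, Add(-205393, Add(Mul(82941, Pow(-41243, -1)), Mul(-18372, Pow(98672, -1))))) = Mul(8, Add(-205393, Add(Mul(82941, Rational(-1, 41243)), Mul(-18372, Rational(1, 98672))))) = Mul(8, Add(-205393, Add(Rational(-82941, 41243), Rational(-4593, 24668)))) = Mul(8, Add(-205393, Rational(-2235417687, 1017382324))) = Mul(8, Rational(-208965443091019, 1017382324)) = Rational(-417930886182038, 254345581) ≈ -1.6432e+6)
Add(r, Mul(-1, Y)) = Add(Mul(2, I, Pow(2063, Rational(1, 2))), Mul(-1, Rational(-417930886182038, 254345581))) = Add(Mul(2, I, Pow(2063, Rational(1, 2))), Rational(417930886182038, 254345581)) = Add(Rational(417930886182038, 254345581), Mul(2, I, Pow(2063, Rational(1, 2))))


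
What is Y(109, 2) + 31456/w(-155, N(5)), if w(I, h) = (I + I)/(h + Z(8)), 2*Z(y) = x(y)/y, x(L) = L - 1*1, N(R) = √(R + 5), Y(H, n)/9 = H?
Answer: 145174/155 - 15728*√10/155 ≈ 615.73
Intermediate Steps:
Y(H, n) = 9*H
N(R) = √(5 + R)
x(L) = -1 + L (x(L) = L - 1 = -1 + L)
Z(y) = (-1 + y)/(2*y) (Z(y) = ((-1 + y)/y)/2 = (-1 + y)/(2*y))
w(I, h) = 2*I/(7/16 + h) (w(I, h) = (I + I)/(h + (½)*(-1 + 8)/8) = (2*I)/(h + (½)*(⅛)*7) = (2*I)/(h + 7/16) = (2*I)/(7/16 + h) = 2*I/(7/16 + h))
Y(109, 2) + 31456/w(-155, N(5)) = 9*109 + 31456/((32*(-155)/(7 + 16*√(5 + 5)))) = 981 + 31456/((32*(-155)/(7 + 16*√10))) = 981 + 31456/((-4960/(7 + 16*√10))) = 981 + 31456*(-7/4960 - √10/310) = 981 + (-6881/155 - 15728*√10/155) = 145174/155 - 15728*√10/155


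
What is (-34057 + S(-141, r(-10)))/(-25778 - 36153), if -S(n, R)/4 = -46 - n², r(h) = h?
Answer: -45651/61931 ≈ -0.73713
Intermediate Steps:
S(n, R) = 184 + 4*n² (S(n, R) = -4*(-46 - n²) = 184 + 4*n²)
(-34057 + S(-141, r(-10)))/(-25778 - 36153) = (-34057 + (184 + 4*(-141)²))/(-25778 - 36153) = (-34057 + (184 + 4*19881))/(-61931) = (-34057 + (184 + 79524))*(-1/61931) = (-34057 + 79708)*(-1/61931) = 45651*(-1/61931) = -45651/61931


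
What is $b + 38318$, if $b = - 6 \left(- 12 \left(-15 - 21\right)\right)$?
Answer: $35726$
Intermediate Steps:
$b = -2592$ ($b = - 6 \left(\left(-12\right) \left(-36\right)\right) = \left(-6\right) 432 = -2592$)
$b + 38318 = -2592 + 38318 = 35726$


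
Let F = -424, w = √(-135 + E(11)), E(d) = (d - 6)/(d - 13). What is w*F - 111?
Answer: -111 - 1060*I*√22 ≈ -111.0 - 4971.8*I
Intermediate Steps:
E(d) = (-6 + d)/(-13 + d)
w = 5*I*√22/2 (w = √(-135 + (-6 + 11)/(-13 + 11)) = √(-135 + 5/(-2)) = √(-135 - ½*5) = √(-135 - 5/2) = √(-275/2) = 5*I*√22/2 ≈ 11.726*I)
w*F - 111 = (5*I*√22/2)*(-424) - 111 = -1060*I*√22 - 111 = -111 - 1060*I*√22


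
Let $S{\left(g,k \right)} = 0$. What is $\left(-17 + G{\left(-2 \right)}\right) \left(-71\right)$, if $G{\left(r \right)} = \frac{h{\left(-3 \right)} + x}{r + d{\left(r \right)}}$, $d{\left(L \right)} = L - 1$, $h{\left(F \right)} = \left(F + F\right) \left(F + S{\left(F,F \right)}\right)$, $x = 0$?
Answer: $\frac{7313}{5} \approx 1462.6$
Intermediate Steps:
$h{\left(F \right)} = 2 F^{2}$ ($h{\left(F \right)} = \left(F + F\right) \left(F + 0\right) = 2 F F = 2 F^{2}$)
$d{\left(L \right)} = -1 + L$
$G{\left(r \right)} = \frac{18}{-1 + 2 r}$ ($G{\left(r \right)} = \frac{2 \left(-3\right)^{2} + 0}{r + \left(-1 + r\right)} = \frac{2 \cdot 9 + 0}{-1 + 2 r} = \frac{18 + 0}{-1 + 2 r} = \frac{18}{-1 + 2 r}$)
$\left(-17 + G{\left(-2 \right)}\right) \left(-71\right) = \left(-17 + \frac{18}{-1 + 2 \left(-2\right)}\right) \left(-71\right) = \left(-17 + \frac{18}{-1 - 4}\right) \left(-71\right) = \left(-17 + \frac{18}{-5}\right) \left(-71\right) = \left(-17 + 18 \left(- \frac{1}{5}\right)\right) \left(-71\right) = \left(-17 - \frac{18}{5}\right) \left(-71\right) = \left(- \frac{103}{5}\right) \left(-71\right) = \frac{7313}{5}$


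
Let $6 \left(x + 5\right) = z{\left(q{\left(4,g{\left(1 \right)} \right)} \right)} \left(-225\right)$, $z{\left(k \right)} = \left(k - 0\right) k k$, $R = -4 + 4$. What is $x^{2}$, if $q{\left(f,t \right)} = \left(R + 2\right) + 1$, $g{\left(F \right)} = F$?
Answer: $\frac{4141225}{4} \approx 1.0353 \cdot 10^{6}$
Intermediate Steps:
$R = 0$
$q{\left(f,t \right)} = 3$ ($q{\left(f,t \right)} = \left(0 + 2\right) + 1 = 2 + 1 = 3$)
$z{\left(k \right)} = k^{3}$ ($z{\left(k \right)} = \left(k + 0\right) k k = k k k = k^{2} k = k^{3}$)
$x = - \frac{2035}{2}$ ($x = -5 + \frac{3^{3} \left(-225\right)}{6} = -5 + \frac{27 \left(-225\right)}{6} = -5 + \frac{1}{6} \left(-6075\right) = -5 - \frac{2025}{2} = - \frac{2035}{2} \approx -1017.5$)
$x^{2} = \left(- \frac{2035}{2}\right)^{2} = \frac{4141225}{4}$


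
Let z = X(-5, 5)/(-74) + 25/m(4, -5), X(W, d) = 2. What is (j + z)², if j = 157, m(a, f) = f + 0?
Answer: 31618129/1369 ≈ 23096.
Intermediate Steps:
m(a, f) = f
z = -186/37 (z = 2/(-74) + 25/(-5) = 2*(-1/74) + 25*(-⅕) = -1/37 - 5 = -186/37 ≈ -5.0270)
(j + z)² = (157 - 186/37)² = (5623/37)² = 31618129/1369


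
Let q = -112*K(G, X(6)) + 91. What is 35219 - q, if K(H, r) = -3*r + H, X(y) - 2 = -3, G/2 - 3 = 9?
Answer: 38152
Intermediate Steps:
G = 24 (G = 6 + 2*9 = 6 + 18 = 24)
X(y) = -1 (X(y) = 2 - 3 = -1)
K(H, r) = H - 3*r
q = -2933 (q = -112*(24 - 3*(-1)) + 91 = -112*(24 + 3) + 91 = -112*27 + 91 = -3024 + 91 = -2933)
35219 - q = 35219 - 1*(-2933) = 35219 + 2933 = 38152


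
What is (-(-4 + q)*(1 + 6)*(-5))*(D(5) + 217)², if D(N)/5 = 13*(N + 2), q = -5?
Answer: -142248960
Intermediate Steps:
D(N) = 130 + 65*N (D(N) = 5*(13*(N + 2)) = 5*(13*(2 + N)) = 5*(26 + 13*N) = 130 + 65*N)
(-(-4 + q)*(1 + 6)*(-5))*(D(5) + 217)² = (-(-4 - 5)*(1 + 6)*(-5))*((130 + 65*5) + 217)² = (-(-9)*7*(-5))*((130 + 325) + 217)² = (-1*(-63)*(-5))*(455 + 217)² = (63*(-5))*672² = -315*451584 = -142248960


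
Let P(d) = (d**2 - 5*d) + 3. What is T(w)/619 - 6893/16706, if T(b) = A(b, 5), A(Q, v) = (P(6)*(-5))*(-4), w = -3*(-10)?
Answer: -1259687/10341014 ≈ -0.12181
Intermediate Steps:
w = 30
P(d) = 3 + d**2 - 5*d
A(Q, v) = 180 (A(Q, v) = ((3 + 6**2 - 5*6)*(-5))*(-4) = ((3 + 36 - 30)*(-5))*(-4) = (9*(-5))*(-4) = -45*(-4) = 180)
T(b) = 180
T(w)/619 - 6893/16706 = 180/619 - 6893/16706 = -1259687/10341014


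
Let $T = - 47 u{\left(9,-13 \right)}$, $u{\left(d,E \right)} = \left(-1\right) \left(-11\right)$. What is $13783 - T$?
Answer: $14300$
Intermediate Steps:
$u{\left(d,E \right)} = 11$
$T = -517$ ($T = \left(-47\right) 11 = -517$)
$13783 - T = 13783 - -517 = 13783 + 517 = 14300$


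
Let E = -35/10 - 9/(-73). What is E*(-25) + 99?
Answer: 26779/146 ≈ 183.42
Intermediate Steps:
E = -493/146 (E = -35*⅒ - 9*(-1/73) = -7/2 + 9/73 = -493/146 ≈ -3.3767)
E*(-25) + 99 = -493/146*(-25) + 99 = 12325/146 + 99 = 26779/146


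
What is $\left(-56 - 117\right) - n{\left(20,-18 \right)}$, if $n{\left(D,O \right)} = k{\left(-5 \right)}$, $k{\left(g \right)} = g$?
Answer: $-168$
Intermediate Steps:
$n{\left(D,O \right)} = -5$
$\left(-56 - 117\right) - n{\left(20,-18 \right)} = \left(-56 - 117\right) - -5 = -173 + 5 = -168$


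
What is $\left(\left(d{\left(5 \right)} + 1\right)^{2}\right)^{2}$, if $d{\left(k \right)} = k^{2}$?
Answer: $456976$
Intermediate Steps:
$\left(\left(d{\left(5 \right)} + 1\right)^{2}\right)^{2} = \left(\left(5^{2} + 1\right)^{2}\right)^{2} = \left(\left(25 + 1\right)^{2}\right)^{2} = \left(26^{2}\right)^{2} = 676^{2} = 456976$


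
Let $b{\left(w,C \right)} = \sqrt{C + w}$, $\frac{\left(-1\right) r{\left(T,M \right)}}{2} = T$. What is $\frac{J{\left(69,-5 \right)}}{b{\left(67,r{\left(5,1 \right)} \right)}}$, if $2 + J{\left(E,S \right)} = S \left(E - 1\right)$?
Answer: $- 6 \sqrt{57} \approx -45.299$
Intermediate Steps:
$J{\left(E,S \right)} = -2 + S \left(-1 + E\right)$ ($J{\left(E,S \right)} = -2 + S \left(E - 1\right) = -2 + S \left(-1 + E\right)$)
$r{\left(T,M \right)} = - 2 T$
$\frac{J{\left(69,-5 \right)}}{b{\left(67,r{\left(5,1 \right)} \right)}} = \frac{-2 - -5 + 69 \left(-5\right)}{\sqrt{\left(-2\right) 5 + 67}} = \frac{-2 + 5 - 345}{\sqrt{-10 + 67}} = - \frac{342}{\sqrt{57}} = - 342 \frac{\sqrt{57}}{57} = - 6 \sqrt{57}$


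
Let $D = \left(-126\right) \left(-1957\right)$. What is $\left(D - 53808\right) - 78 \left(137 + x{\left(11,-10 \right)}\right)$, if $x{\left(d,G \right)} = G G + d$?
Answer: $173430$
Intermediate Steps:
$D = 246582$
$x{\left(d,G \right)} = d + G^{2}$ ($x{\left(d,G \right)} = G^{2} + d = d + G^{2}$)
$\left(D - 53808\right) - 78 \left(137 + x{\left(11,-10 \right)}\right) = \left(246582 - 53808\right) - 78 \left(137 + \left(11 + \left(-10\right)^{2}\right)\right) = 192774 - 78 \left(137 + \left(11 + 100\right)\right) = 192774 - 78 \left(137 + 111\right) = 192774 - 19344 = 173430$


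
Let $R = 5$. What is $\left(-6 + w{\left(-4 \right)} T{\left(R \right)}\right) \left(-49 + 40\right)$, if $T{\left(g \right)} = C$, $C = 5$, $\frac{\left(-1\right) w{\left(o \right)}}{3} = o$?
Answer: $-486$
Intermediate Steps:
$w{\left(o \right)} = - 3 o$
$T{\left(g \right)} = 5$
$\left(-6 + w{\left(-4 \right)} T{\left(R \right)}\right) \left(-49 + 40\right) = \left(-6 + \left(-3\right) \left(-4\right) 5\right) \left(-49 + 40\right) = \left(-6 + 12 \cdot 5\right) \left(-9\right) = \left(-6 + 60\right) \left(-9\right) = 54 \left(-9\right) = -486$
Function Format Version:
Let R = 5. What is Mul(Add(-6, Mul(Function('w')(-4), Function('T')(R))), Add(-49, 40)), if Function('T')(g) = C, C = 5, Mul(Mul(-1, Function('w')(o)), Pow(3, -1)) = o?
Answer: -486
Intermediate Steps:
Function('w')(o) = Mul(-3, o)
Function('T')(g) = 5
Mul(Add(-6, Mul(Function('w')(-4), Function('T')(R))), Add(-49, 40)) = Mul(Add(-6, Mul(Mul(-3, -4), 5)), Add(-49, 40)) = Mul(Add(-6, Mul(12, 5)), -9) = Mul(Add(-6, 60), -9) = Mul(54, -9) = -486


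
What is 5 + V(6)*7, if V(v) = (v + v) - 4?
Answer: 61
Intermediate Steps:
V(v) = -4 + 2*v (V(v) = 2*v - 4 = -4 + 2*v)
5 + V(6)*7 = 5 + (-4 + 2*6)*7 = 5 + (-4 + 12)*7 = 5 + 8*7 = 5 + 56 = 61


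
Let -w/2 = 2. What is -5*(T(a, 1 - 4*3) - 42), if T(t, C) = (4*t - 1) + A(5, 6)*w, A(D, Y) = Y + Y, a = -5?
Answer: 555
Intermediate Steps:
w = -4 (w = -2*2 = -4)
A(D, Y) = 2*Y
T(t, C) = -49 + 4*t (T(t, C) = (4*t - 1) + (2*6)*(-4) = (-1 + 4*t) + 12*(-4) = (-1 + 4*t) - 48 = -49 + 4*t)
-5*(T(a, 1 - 4*3) - 42) = -5*((-49 + 4*(-5)) - 42) = -5*((-49 - 20) - 42) = -5*(-69 - 42) = -5*(-111) = 555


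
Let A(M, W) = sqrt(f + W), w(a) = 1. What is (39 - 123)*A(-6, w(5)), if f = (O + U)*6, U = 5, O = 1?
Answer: -84*sqrt(37) ≈ -510.95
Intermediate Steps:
f = 36 (f = (1 + 5)*6 = 6*6 = 36)
A(M, W) = sqrt(36 + W)
(39 - 123)*A(-6, w(5)) = (39 - 123)*sqrt(36 + 1) = -84*sqrt(37)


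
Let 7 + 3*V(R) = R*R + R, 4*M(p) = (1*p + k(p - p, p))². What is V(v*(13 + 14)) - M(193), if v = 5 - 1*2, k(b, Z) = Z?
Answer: -105112/3 ≈ -35037.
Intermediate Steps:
M(p) = p² (M(p) = (1*p + p)²/4 = (p + p)²/4 = (2*p)²/4 = (4*p²)/4 = p²)
v = 3 (v = 5 - 2 = 3)
V(R) = -7/3 + R/3 + R²/3 (V(R) = -7/3 + (R*R + R)/3 = -7/3 + (R² + R)/3 = -7/3 + (R + R²)/3 = -7/3 + (R/3 + R²/3) = -7/3 + R/3 + R²/3)
V(v*(13 + 14)) - M(193) = (-7/3 + (3*(13 + 14))/3 + (3*(13 + 14))²/3) - 1*193² = (-7/3 + (3*27)/3 + (3*27)²/3) - 1*37249 = (-7/3 + (⅓)*81 + (⅓)*81²) - 37249 = (-7/3 + 27 + (⅓)*6561) - 37249 = (-7/3 + 27 + 2187) - 37249 = 6635/3 - 37249 = -105112/3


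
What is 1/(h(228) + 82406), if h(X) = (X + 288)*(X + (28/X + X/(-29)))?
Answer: 551/108029358 ≈ 5.1005e-6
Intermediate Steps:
h(X) = (288 + X)*(28/X + 28*X/29) (h(X) = (288 + X)*(X + (28/X + X*(-1/29))) = (288 + X)*(X + (28/X - X/29)) = (288 + X)*(28/X + 28*X/29))
1/(h(228) + 82406) = 1/((28/29)*(8352 + 228*(29 + 228**2 + 288*228))/228 + 82406) = 1/((28/29)*(1/228)*(8352 + 228*(29 + 51984 + 65664)) + 82406) = 1/((28/29)*(1/228)*(8352 + 228*117677) + 82406) = 1/((28/29)*(1/228)*(8352 + 26830356) + 82406) = 1/((28/29)*(1/228)*26838708 + 82406) = 1/(62623652/551 + 82406) = 1/(108029358/551) = 551/108029358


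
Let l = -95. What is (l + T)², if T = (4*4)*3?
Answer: 2209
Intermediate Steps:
T = 48 (T = 16*3 = 48)
(l + T)² = (-95 + 48)² = (-47)² = 2209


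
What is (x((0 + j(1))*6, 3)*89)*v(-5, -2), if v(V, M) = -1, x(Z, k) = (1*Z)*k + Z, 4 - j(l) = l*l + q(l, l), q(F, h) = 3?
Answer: 0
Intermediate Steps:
j(l) = 1 - l² (j(l) = 4 - (l*l + 3) = 4 - (l² + 3) = 4 - (3 + l²) = 4 + (-3 - l²) = 1 - l²)
x(Z, k) = Z + Z*k (x(Z, k) = Z*k + Z = Z + Z*k)
(x((0 + j(1))*6, 3)*89)*v(-5, -2) = ((((0 + (1 - 1*1²))*6)*(1 + 3))*89)*(-1) = ((((0 + (1 - 1*1))*6)*4)*89)*(-1) = ((((0 + (1 - 1))*6)*4)*89)*(-1) = ((((0 + 0)*6)*4)*89)*(-1) = (((0*6)*4)*89)*(-1) = ((0*4)*89)*(-1) = (0*89)*(-1) = 0*(-1) = 0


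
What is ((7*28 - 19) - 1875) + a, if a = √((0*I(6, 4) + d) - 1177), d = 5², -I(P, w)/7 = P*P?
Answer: -1698 + 24*I*√2 ≈ -1698.0 + 33.941*I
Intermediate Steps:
I(P, w) = -7*P² (I(P, w) = -7*P*P = -7*P²)
d = 25
a = 24*I*√2 (a = √((0*(-7*6²) + 25) - 1177) = √((0*(-7*36) + 25) - 1177) = √((0*(-252) + 25) - 1177) = √((0 + 25) - 1177) = √(25 - 1177) = √(-1152) = 24*I*√2 ≈ 33.941*I)
((7*28 - 19) - 1875) + a = ((7*28 - 19) - 1875) + 24*I*√2 = ((196 - 19) - 1875) + 24*I*√2 = (177 - 1875) + 24*I*√2 = -1698 + 24*I*√2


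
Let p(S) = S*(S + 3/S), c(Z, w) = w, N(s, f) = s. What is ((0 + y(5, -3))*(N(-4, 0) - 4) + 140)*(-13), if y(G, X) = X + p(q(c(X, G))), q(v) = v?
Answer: 780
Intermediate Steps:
y(G, X) = 3 + X + G² (y(G, X) = X + (3 + G²) = 3 + X + G²)
((0 + y(5, -3))*(N(-4, 0) - 4) + 140)*(-13) = ((0 + (3 - 3 + 5²))*(-4 - 4) + 140)*(-13) = ((0 + (3 - 3 + 25))*(-8) + 140)*(-13) = ((0 + 25)*(-8) + 140)*(-13) = (25*(-8) + 140)*(-13) = (-200 + 140)*(-13) = -60*(-13) = 780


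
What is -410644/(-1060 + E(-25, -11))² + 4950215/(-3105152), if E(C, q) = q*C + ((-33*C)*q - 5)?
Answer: -483021249206263/302187880995200 ≈ -1.5984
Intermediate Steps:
E(C, q) = -5 - 32*C*q (E(C, q) = C*q + (-33*C*q - 5) = C*q + (-5 - 33*C*q) = -5 - 32*C*q)
-410644/(-1060 + E(-25, -11))² + 4950215/(-3105152) = -410644/(-1060 + (-5 - 32*(-25)*(-11)))² + 4950215/(-3105152) = -410644/(-1060 + (-5 - 8800))² + 4950215*(-1/3105152) = -410644/(-1060 - 8805)² - 4950215/3105152 = -410644/((-9865)²) - 4950215/3105152 = -410644/97318225 - 4950215/3105152 = -483021249206263/302187880995200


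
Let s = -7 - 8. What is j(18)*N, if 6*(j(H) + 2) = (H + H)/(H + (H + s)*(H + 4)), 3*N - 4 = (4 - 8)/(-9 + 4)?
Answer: -108/35 ≈ -3.0857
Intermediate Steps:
s = -15
N = 8/5 (N = 4/3 + ((4 - 8)/(-9 + 4))/3 = 4/3 + (-4/(-5))/3 = 4/3 + (-4*(-⅕))/3 = 4/3 + (⅓)*(⅘) = 4/3 + 4/15 = 8/5 ≈ 1.6000)
j(H) = -2 + H/(3*(H + (-15 + H)*(4 + H))) (j(H) = -2 + ((H + H)/(H + (H - 15)*(H + 4)))/6 = -2 + ((2*H)/(H + (-15 + H)*(4 + H)))/6 = -2 + (2*H/(H + (-15 + H)*(4 + H)))/6 = -2 + H/(3*(H + (-15 + H)*(4 + H))))
j(18)*N = ((360 - 6*18² + 61*18)/(3*(-60 + 18² - 10*18)))*(8/5) = ((360 - 6*324 + 1098)/(3*(-60 + 324 - 180)))*(8/5) = ((⅓)*(360 - 1944 + 1098)/84)*(8/5) = ((⅓)*(1/84)*(-486))*(8/5) = -27/14*8/5 = -108/35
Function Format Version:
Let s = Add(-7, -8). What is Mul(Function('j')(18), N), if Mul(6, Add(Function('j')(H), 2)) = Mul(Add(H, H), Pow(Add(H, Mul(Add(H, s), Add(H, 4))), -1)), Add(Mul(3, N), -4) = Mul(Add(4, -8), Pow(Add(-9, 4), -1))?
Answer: Rational(-108, 35) ≈ -3.0857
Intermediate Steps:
s = -15
N = Rational(8, 5) (N = Add(Rational(4, 3), Mul(Rational(1, 3), Mul(Add(4, -8), Pow(Add(-9, 4), -1)))) = Add(Rational(4, 3), Mul(Rational(1, 3), Mul(-4, Pow(-5, -1)))) = Add(Rational(4, 3), Mul(Rational(1, 3), Mul(-4, Rational(-1, 5)))) = Add(Rational(4, 3), Mul(Rational(1, 3), Rational(4, 5))) = Add(Rational(4, 3), Rational(4, 15)) = Rational(8, 5) ≈ 1.6000)
Function('j')(H) = Add(-2, Mul(Rational(1, 3), H, Pow(Add(H, Mul(Add(-15, H), Add(4, H))), -1))) (Function('j')(H) = Add(-2, Mul(Rational(1, 6), Mul(Add(H, H), Pow(Add(H, Mul(Add(H, -15), Add(H, 4))), -1)))) = Add(-2, Mul(Rational(1, 6), Mul(Mul(2, H), Pow(Add(H, Mul(Add(-15, H), Add(4, H))), -1)))) = Add(-2, Mul(Rational(1, 6), Mul(2, H, Pow(Add(H, Mul(Add(-15, H), Add(4, H))), -1)))) = Add(-2, Mul(Rational(1, 3), H, Pow(Add(H, Mul(Add(-15, H), Add(4, H))), -1))))
Mul(Function('j')(18), N) = Mul(Mul(Rational(1, 3), Pow(Add(-60, Pow(18, 2), Mul(-10, 18)), -1), Add(360, Mul(-6, Pow(18, 2)), Mul(61, 18))), Rational(8, 5)) = Mul(Mul(Rational(1, 3), Pow(Add(-60, 324, -180), -1), Add(360, Mul(-6, 324), 1098)), Rational(8, 5)) = Mul(Mul(Rational(1, 3), Pow(84, -1), Add(360, -1944, 1098)), Rational(8, 5)) = Mul(Mul(Rational(1, 3), Rational(1, 84), -486), Rational(8, 5)) = Mul(Rational(-27, 14), Rational(8, 5)) = Rational(-108, 35)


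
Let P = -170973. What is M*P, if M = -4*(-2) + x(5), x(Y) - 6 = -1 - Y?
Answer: -1367784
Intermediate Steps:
x(Y) = 5 - Y (x(Y) = 6 + (-1 - Y) = 5 - Y)
M = 8 (M = -4*(-2) + (5 - 1*5) = 8 + (5 - 5) = 8 + 0 = 8)
M*P = 8*(-170973) = -1367784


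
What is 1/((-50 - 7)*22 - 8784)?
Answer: -1/10038 ≈ -9.9621e-5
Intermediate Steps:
1/((-50 - 7)*22 - 8784) = 1/(-57*22 - 8784) = 1/(-1254 - 8784) = 1/(-10038) = -1/10038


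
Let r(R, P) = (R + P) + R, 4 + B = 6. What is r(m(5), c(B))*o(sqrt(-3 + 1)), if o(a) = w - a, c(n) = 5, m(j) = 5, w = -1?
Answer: -15 - 15*I*sqrt(2) ≈ -15.0 - 21.213*I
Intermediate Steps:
B = 2 (B = -4 + 6 = 2)
o(a) = -1 - a
r(R, P) = P + 2*R (r(R, P) = (P + R) + R = P + 2*R)
r(m(5), c(B))*o(sqrt(-3 + 1)) = (5 + 2*5)*(-1 - sqrt(-3 + 1)) = (5 + 10)*(-1 - sqrt(-2)) = 15*(-1 - I*sqrt(2)) = -15 - 15*I*sqrt(2)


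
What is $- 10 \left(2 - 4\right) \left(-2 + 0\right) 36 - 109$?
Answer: $-1549$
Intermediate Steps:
$- 10 \left(2 - 4\right) \left(-2 + 0\right) 36 - 109 = - 10 \left(-2\right) \left(-2\right) 36 - 109 = - 10 \cdot 4 \cdot 36 - 109 = \left(-10\right) 144 - 109 = -1440 - 109 = -1549$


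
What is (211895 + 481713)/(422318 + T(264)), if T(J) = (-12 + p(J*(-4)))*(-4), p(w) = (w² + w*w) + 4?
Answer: -346804/4249369 ≈ -0.081613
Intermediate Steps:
p(w) = 4 + 2*w² (p(w) = (w² + w²) + 4 = 2*w² + 4 = 4 + 2*w²)
T(J) = 32 - 128*J² (T(J) = (-12 + (4 + 2*(J*(-4))²))*(-4) = (-12 + (4 + 2*(-4*J)²))*(-4) = (-12 + (4 + 2*(16*J²)))*(-4) = (-12 + (4 + 32*J²))*(-4) = (-8 + 32*J²)*(-4) = 32 - 128*J²)
(211895 + 481713)/(422318 + T(264)) = (211895 + 481713)/(422318 + (32 - 128*264²)) = 693608/(422318 + (32 - 128*69696)) = 693608/(422318 + (32 - 8921088)) = 693608/(422318 - 8921056) = 693608/(-8498738) = 693608*(-1/8498738) = -346804/4249369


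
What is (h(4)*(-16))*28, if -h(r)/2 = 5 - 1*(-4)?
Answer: 8064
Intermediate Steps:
h(r) = -18 (h(r) = -2*(5 - 1*(-4)) = -2*(5 + 4) = -2*9 = -18)
(h(4)*(-16))*28 = -18*(-16)*28 = 288*28 = 8064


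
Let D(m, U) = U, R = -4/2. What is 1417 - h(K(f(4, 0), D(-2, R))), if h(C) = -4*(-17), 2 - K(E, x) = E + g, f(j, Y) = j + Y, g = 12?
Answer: 1349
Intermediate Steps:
R = -2 (R = -4*½ = -2)
f(j, Y) = Y + j
K(E, x) = -10 - E (K(E, x) = 2 - (E + 12) = 2 - (12 + E) = 2 + (-12 - E) = -10 - E)
h(C) = 68
1417 - h(K(f(4, 0), D(-2, R))) = 1417 - 1*68 = 1417 - 68 = 1349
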